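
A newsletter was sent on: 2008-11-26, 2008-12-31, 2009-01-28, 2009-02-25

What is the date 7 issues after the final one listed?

2009-09-30

All Wednesdays; the gaps (35, 28, 28) vary with month length.
This is the last Wednesday of each month.
Last Wednesday of March 2009: 2009-03-25.
April 2009 ends with Wednesday 2009-04-29.
May 2009 ends with Wednesday 2009-05-27.
Last Wednesday of June 2009: 2009-06-24.
July 2009 ends with Wednesday 2009-07-29.
Last Wednesday of August 2009: 2009-08-26.
September 2009 ends with Wednesday 2009-09-30.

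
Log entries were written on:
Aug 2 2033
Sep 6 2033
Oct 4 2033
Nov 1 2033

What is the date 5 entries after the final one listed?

All dates are Tuesdays, 35, 28, 28 days apart.
Specifically, the 1st Tuesday of each month.
December 2033 — 1st Tuesday is Dec 6 2033.
1st Tuesday of January 2034: Jan 3 2034.
February 2034 — 1st Tuesday is Feb 7 2034.
March 2034 — 1st Tuesday is Mar 7 2034.
April 2034 — 1st Tuesday is Apr 4 2034.

Apr 4 2034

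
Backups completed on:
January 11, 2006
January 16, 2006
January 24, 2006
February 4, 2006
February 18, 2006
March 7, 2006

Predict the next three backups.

The spacing grows by 3 each time: 5, 8, 11, 14, 17 days.
Next gap: 20 days. March 7, 2006 + 20 days = March 27, 2006.
Next gap: 23 days. March 27, 2006 + 23 days = April 19, 2006.
Next gap: 26 days. April 19, 2006 + 26 days = May 15, 2006.

March 27, 2006; April 19, 2006; May 15, 2006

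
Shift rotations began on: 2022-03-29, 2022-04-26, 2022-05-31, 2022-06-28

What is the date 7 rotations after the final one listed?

2023-01-31

All Tuesdays; the gaps (28, 35, 28) vary with month length.
This is the last Tuesday of each month.
July 2022 ends with Tuesday 2022-07-26.
Last Tuesday of August 2022: 2022-08-30.
Last Tuesday of September 2022: 2022-09-27.
Last Tuesday of October 2022: 2022-10-25.
November 2022 ends with Tuesday 2022-11-29.
Last Tuesday of December 2022: 2022-12-27.
Last Tuesday of January 2023: 2023-01-31.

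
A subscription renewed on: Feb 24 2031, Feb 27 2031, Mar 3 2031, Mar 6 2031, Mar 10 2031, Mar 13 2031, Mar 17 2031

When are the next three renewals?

Mar 20 2031, Mar 24 2031, Mar 27 2031

The gap pattern 3, 4, 3, 4, 3, 4 repeats every 2 events.
These are the Mondays and Thursdays of each week.
The following Thursday is Mar 20 2031.
Next Monday: Mar 24 2031.
Next Thursday: Mar 27 2031.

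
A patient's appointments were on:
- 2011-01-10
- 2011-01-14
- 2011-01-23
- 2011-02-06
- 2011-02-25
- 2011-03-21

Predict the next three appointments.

2011-04-19, 2011-05-23, 2011-07-01

The spacing grows by 5 each time: 4, 9, 14, 19, 24 days.
Next gap: 29 days. 2011-03-21 + 29 days = 2011-04-19.
Next gap: 34 days. 2011-04-19 + 34 days = 2011-05-23.
Next gap: 39 days. 2011-05-23 + 39 days = 2011-07-01.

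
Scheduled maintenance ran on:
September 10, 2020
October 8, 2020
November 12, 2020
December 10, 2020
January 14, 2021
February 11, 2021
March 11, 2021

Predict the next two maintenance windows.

April 8, 2021; May 13, 2021

These are Thursdays at 28- or 35-day spacing (28, 35, 28, 35, 28, 28).
The pattern: 2nd Thursday of the month.
2nd Thursday of April 2021: April 8, 2021.
May 2021 — 2nd Thursday is May 13, 2021.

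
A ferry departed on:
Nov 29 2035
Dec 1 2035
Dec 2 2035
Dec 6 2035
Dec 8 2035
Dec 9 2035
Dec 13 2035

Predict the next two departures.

Dec 15 2035, Dec 16 2035

Gaps: 2, 1, 4, 2, 1, 4 days — not constant, but cyclic with period 3.
The events fall on every Thursday, Saturday and Sunday.
The following Saturday is Dec 15 2035.
Next Sunday: Dec 16 2035.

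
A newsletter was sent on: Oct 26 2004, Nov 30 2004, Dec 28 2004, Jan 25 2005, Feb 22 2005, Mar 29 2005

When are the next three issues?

All Tuesdays; the gaps (35, 28, 28, 28, 35) vary with month length.
This is the last Tuesday of each month.
April 2005 ends with Tuesday Apr 26 2005.
May 2005 ends with Tuesday May 31 2005.
June 2005 ends with Tuesday Jun 28 2005.

Apr 26 2005, May 31 2005, Jun 28 2005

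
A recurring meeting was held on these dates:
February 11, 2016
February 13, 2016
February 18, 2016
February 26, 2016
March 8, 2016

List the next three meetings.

March 22, 2016; April 8, 2016; April 28, 2016

The spacing grows by 3 each time: 2, 5, 8, 11 days.
Next gap: 14 days. March 8, 2016 + 14 days = March 22, 2016.
Next gap: 17 days. March 22, 2016 + 17 days = April 8, 2016.
Next gap: 20 days. April 8, 2016 + 20 days = April 28, 2016.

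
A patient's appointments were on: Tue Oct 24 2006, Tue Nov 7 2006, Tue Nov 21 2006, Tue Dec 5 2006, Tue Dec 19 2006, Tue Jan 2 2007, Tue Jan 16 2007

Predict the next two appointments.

The spacing is 14, 14, 14, 14, 14, 14 days — always 14 days.
Tue Jan 16 2007 + 14 days = Tue Jan 30 2007.
Tue Jan 30 2007 + 14 days = Tue Feb 13 2007.

Tue Jan 30 2007, Tue Feb 13 2007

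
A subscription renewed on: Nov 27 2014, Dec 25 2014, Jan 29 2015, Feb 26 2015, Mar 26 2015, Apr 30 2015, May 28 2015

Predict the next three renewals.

All Thursdays; the gaps (28, 35, 28, 28, 35, 28) vary with month length.
This is the last Thursday of each month.
June 2015 ends with Thursday Jun 25 2015.
Last Thursday of July 2015: Jul 30 2015.
August 2015 ends with Thursday Aug 27 2015.

Jun 25 2015, Jul 30 2015, Aug 27 2015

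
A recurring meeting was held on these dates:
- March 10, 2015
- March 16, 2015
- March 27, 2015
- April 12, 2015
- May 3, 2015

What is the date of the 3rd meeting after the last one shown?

August 4, 2015

Intervals are 6, 11, 16, 21 days — an arithmetic progression with common difference 5.
Next gap: 26 days. May 3, 2015 + 26 days = May 29, 2015.
Next gap: 31 days. May 29, 2015 + 31 days = June 29, 2015.
Next gap: 36 days. June 29, 2015 + 36 days = August 4, 2015.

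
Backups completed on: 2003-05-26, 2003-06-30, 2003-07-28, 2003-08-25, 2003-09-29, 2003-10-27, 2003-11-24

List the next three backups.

2003-12-29, 2004-01-26, 2004-02-23

These are Mondays with 35, 28, 28, 35, 28, 28-day gaps.
Each is the final Monday of its month — 2003-06-30 is past the 28th, so '4th Monday' doesn't fit.
Last Monday of December 2003: 2003-12-29.
January 2004 ends with Monday 2004-01-26.
February 2004 ends with Monday 2004-02-23.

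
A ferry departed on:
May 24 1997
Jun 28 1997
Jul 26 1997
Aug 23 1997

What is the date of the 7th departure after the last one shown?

Mar 28 1998

Gaps: 35, 28, 28 days — a mix of 28 and 35. Every date is a Saturday.
Each is the 4th Saturday of its month.
September 1997 — 4th Saturday is Sep 27 1997.
October 1997 — 4th Saturday is Oct 25 1997.
November 1997 — 4th Saturday is Nov 22 1997.
December 1997 — 4th Saturday is Dec 27 1997.
4th Saturday of January 1998: Jan 24 1998.
February 1998 — 4th Saturday is Feb 28 1998.
4th Saturday of March 1998: Mar 28 1998.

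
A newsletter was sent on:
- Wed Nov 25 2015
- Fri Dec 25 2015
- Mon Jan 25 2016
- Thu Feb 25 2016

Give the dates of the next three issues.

Gaps: 30, 31, 31 days — not constant. Every event is on the 25th of the month.
Pattern: the 25th of each month.
March 2016: Fri Mar 25 2016.
Next: April 2016 → Mon Apr 25 2016.
May 2016: Wed May 25 2016.

Fri Mar 25 2016, Mon Apr 25 2016, Wed May 25 2016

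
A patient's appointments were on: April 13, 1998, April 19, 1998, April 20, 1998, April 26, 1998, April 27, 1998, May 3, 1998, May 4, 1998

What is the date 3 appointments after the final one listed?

Every event lands on a Monday or Sunday (gaps cycle 6, 1, 6, 1, 6, 1).
So the schedule is: every Monday and Sunday.
Next Sunday: May 10, 1998.
The following Monday is May 11, 1998.
The following Sunday is May 17, 1998.

May 17, 1998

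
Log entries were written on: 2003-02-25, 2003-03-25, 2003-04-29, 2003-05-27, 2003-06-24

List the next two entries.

2003-07-29, 2003-08-26

Every date is a Tuesday; gaps 28, 35, 28, 28 days.
Each is the last Tuesday of its month (at least one falls on the 29th or later, ruling out '4th Tuesday').
July 2003 ends with Tuesday 2003-07-29.
Last Tuesday of August 2003: 2003-08-26.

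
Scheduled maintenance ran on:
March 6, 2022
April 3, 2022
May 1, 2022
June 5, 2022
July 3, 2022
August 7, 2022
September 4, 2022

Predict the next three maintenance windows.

October 2, 2022; November 6, 2022; December 4, 2022

All dates are Sundays, 28, 28, 35, 28, 35, 28 days apart.
Specifically, the 1st Sunday of each month.
October 2022 — 1st Sunday is October 2, 2022.
November 2022 — 1st Sunday is November 6, 2022.
1st Sunday of December 2022: December 4, 2022.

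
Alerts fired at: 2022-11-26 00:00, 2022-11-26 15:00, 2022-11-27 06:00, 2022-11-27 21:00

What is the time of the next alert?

2022-11-28 12:00

Spacing: 15, 15, 15 h — constant 15 h.
2022-11-27 21:00 + 15 h = 2022-11-28 12:00.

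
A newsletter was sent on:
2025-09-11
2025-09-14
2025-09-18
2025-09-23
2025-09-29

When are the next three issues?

Gaps: 3, 4, 5, 6 days — each gap is 1 larger than the previous one.
Next gap: 7 days. 2025-09-29 + 7 days = 2025-10-06.
Next gap: 8 days. 2025-10-06 + 8 days = 2025-10-14.
Next gap: 9 days. 2025-10-14 + 9 days = 2025-10-23.

2025-10-06, 2025-10-14, 2025-10-23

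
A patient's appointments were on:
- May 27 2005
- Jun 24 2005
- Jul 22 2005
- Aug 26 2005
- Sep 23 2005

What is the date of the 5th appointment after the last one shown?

Feb 24 2006

These are Fridays at 28- or 35-day spacing (28, 28, 35, 28).
The pattern: 4th Friday of the month.
October 2005 — 4th Friday is Oct 28 2005.
November 2005 — 4th Friday is Nov 25 2005.
4th Friday of December 2005: Dec 23 2005.
January 2006 — 4th Friday is Jan 27 2006.
4th Friday of February 2006: Feb 24 2006.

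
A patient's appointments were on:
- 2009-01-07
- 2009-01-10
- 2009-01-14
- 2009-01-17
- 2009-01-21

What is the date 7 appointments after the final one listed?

Every event lands on a Wednesday or Saturday (gaps cycle 3, 4, 3, 4).
So the schedule is: every Wednesday and Saturday.
Next Saturday: 2009-01-24.
Next Wednesday: 2009-01-28.
The following Saturday is 2009-01-31.
The following Wednesday is 2009-02-04.
Next Saturday: 2009-02-07.
Next Wednesday: 2009-02-11.
Next Saturday: 2009-02-14.

2009-02-14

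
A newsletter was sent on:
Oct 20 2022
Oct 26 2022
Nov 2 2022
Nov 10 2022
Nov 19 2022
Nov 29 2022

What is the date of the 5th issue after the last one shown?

Feb 2 2023

Gaps: 6, 7, 8, 9, 10 days — each gap is 1 larger than the previous one.
Next gap: 11 days. Nov 29 2022 + 11 days = Dec 10 2022.
Next gap: 12 days. Dec 10 2022 + 12 days = Dec 22 2022.
Next gap: 13 days. Dec 22 2022 + 13 days = Jan 4 2023.
Next gap: 14 days. Jan 4 2023 + 14 days = Jan 18 2023.
Next gap: 15 days. Jan 18 2023 + 15 days = Feb 2 2023.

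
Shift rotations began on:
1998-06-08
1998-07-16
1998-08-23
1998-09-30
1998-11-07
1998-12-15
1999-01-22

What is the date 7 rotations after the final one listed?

Every event comes 38 days after the last (38, 38, 38, 38, 38, 38).
1999-01-22 + 38 days = 1999-03-01.
1999-03-01 + 38 days = 1999-04-08.
1999-04-08 + 38 days = 1999-05-16.
1999-05-16 + 38 days = 1999-06-23.
1999-06-23 + 38 days = 1999-07-31.
1999-07-31 + 38 days = 1999-09-07.
1999-09-07 + 38 days = 1999-10-15.

1999-10-15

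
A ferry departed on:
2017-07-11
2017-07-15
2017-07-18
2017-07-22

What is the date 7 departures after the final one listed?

2017-08-15

The gap pattern 4, 3, 4 repeats every 2 events.
These are the Tuesdays and Saturdays of each week.
Next Tuesday: 2017-07-25.
The following Saturday is 2017-07-29.
The following Tuesday is 2017-08-01.
Next Saturday: 2017-08-05.
The following Tuesday is 2017-08-08.
The following Saturday is 2017-08-12.
Next Tuesday: 2017-08-15.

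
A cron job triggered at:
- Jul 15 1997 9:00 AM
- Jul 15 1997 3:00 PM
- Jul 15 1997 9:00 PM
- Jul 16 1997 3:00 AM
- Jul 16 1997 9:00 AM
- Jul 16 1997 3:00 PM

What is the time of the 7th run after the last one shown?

The interval is a steady 6 hours (6, 6, 6, 6, 6).
Jul 16 1997 3:00 PM + 6 h = Jul 16 1997 9:00 PM.
Jul 16 1997 9:00 PM + 6 h = Jul 17 1997 3:00 AM.
Jul 17 1997 3:00 AM + 6 h = Jul 17 1997 9:00 AM.
Jul 17 1997 9:00 AM + 6 h = Jul 17 1997 3:00 PM.
Jul 17 1997 3:00 PM + 6 h = Jul 17 1997 9:00 PM.
Jul 17 1997 9:00 PM + 6 h = Jul 18 1997 3:00 AM.
Jul 18 1997 3:00 AM + 6 h = Jul 18 1997 9:00 AM.

Jul 18 1997 9:00 AM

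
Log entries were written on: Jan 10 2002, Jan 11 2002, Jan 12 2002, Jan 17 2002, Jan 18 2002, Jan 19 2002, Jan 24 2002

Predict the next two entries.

Gaps: 1, 1, 5, 1, 1, 5 days — not constant, but cyclic with period 3.
The events fall on every Thursday, Friday and Saturday.
Next Friday: Jan 25 2002.
Next Saturday: Jan 26 2002.

Jan 25 2002, Jan 26 2002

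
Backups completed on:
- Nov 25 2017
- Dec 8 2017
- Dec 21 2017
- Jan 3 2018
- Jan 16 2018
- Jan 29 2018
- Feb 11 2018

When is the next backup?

The spacing is 13, 13, 13, 13, 13, 13 days — always 13 days.
Feb 11 2018 + 13 days = Feb 24 2018.

Feb 24 2018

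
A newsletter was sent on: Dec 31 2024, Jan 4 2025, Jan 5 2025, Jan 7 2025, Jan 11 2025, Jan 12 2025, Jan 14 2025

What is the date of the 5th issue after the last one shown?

Every event lands on a Tuesday or Saturday or Sunday (gaps cycle 4, 1, 2, 4, 1, 2).
So the schedule is: every Tuesday, Saturday and Sunday.
Next Saturday: Jan 18 2025.
Next Sunday: Jan 19 2025.
Next Tuesday: Jan 21 2025.
The following Saturday is Jan 25 2025.
Next Sunday: Jan 26 2025.

Jan 26 2025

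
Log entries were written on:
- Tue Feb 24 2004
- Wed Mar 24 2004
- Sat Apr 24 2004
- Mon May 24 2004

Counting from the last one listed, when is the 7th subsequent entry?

Fri Dec 24 2004

Each date is the 24th; the gaps (29, 31, 30) track the month lengths.
The rule is the 24th of each month.
Next: June 2004 → Thu Jun 24 2004.
July 2004: Sat Jul 24 2004.
August 2004: Tue Aug 24 2004.
Next: September 2004 → Fri Sep 24 2004.
October 2004: Sun Oct 24 2004.
Next: November 2004 → Wed Nov 24 2004.
Next: December 2004 → Fri Dec 24 2004.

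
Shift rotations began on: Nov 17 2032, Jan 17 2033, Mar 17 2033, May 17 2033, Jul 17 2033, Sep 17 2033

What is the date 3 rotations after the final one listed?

Mar 17 2034

Each date is the 17th; the gaps (61, 59, 61, 61, 62) track the month lengths.
The rule is the 17th of every 2 months.
Next: November 2033 → Nov 17 2033.
January 2034: Jan 17 2034.
Next: March 2034 → Mar 17 2034.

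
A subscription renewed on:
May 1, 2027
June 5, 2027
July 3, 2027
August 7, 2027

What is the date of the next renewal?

September 4, 2027

Gaps: 35, 28, 35 days — a mix of 28 and 35. Every date is a Saturday.
Each is the 1st Saturday of its month.
September 2027 — 1st Saturday is September 4, 2027.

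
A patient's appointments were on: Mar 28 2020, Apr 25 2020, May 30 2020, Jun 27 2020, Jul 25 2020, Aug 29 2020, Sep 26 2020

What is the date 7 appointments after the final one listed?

These are Saturdays with 28, 35, 28, 28, 35, 28-day gaps.
Each is the final Saturday of its month — May 30 2020 is past the 28th, so '4th Saturday' doesn't fit.
October 2020 ends with Saturday Oct 31 2020.
Last Saturday of November 2020: Nov 28 2020.
Last Saturday of December 2020: Dec 26 2020.
Last Saturday of January 2021: Jan 30 2021.
February 2021 ends with Saturday Feb 27 2021.
Last Saturday of March 2021: Mar 27 2021.
Last Saturday of April 2021: Apr 24 2021.

Apr 24 2021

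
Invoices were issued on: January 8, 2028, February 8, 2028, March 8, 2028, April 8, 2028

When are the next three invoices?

May 8, 2028; June 8, 2028; July 8, 2028

The day-of-month is always 8 (31, 29, 31 days between events).
So this recurs on the 8th of each month.
May 2028: May 8, 2028.
June 2028: June 8, 2028.
July 2028: July 8, 2028.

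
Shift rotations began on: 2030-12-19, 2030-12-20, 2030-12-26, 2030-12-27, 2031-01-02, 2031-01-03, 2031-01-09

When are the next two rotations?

Gaps: 1, 6, 1, 6, 1, 6 days — not constant, but cyclic with period 2.
The events fall on every Thursday and Friday.
Next Friday: 2031-01-10.
Next Thursday: 2031-01-16.

2031-01-10, 2031-01-16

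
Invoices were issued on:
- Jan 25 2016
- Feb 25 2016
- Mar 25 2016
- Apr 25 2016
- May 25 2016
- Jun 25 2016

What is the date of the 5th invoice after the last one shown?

The day-of-month is always 25 (31, 29, 31, 30, 31 days between events).
So this recurs on the 25th of each month.
Next: July 2016 → Jul 25 2016.
August 2016: Aug 25 2016.
September 2016: Sep 25 2016.
October 2016: Oct 25 2016.
Next: November 2016 → Nov 25 2016.

Nov 25 2016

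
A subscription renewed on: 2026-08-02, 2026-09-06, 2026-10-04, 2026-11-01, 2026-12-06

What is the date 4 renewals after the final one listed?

Gaps: 35, 28, 28, 35 days — a mix of 28 and 35. Every date is a Sunday.
Each is the 1st Sunday of its month.
January 2027 — 1st Sunday is 2027-01-03.
February 2027 — 1st Sunday is 2027-02-07.
1st Sunday of March 2027: 2027-03-07.
1st Sunday of April 2027: 2027-04-04.

2027-04-04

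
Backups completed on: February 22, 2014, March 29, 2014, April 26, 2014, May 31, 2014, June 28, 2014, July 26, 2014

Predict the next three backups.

These are Saturdays with 35, 28, 35, 28, 28-day gaps.
Each is the final Saturday of its month — March 29, 2014 is past the 28th, so '4th Saturday' doesn't fit.
Last Saturday of August 2014: August 30, 2014.
Last Saturday of September 2014: September 27, 2014.
Last Saturday of October 2014: October 25, 2014.

August 30, 2014; September 27, 2014; October 25, 2014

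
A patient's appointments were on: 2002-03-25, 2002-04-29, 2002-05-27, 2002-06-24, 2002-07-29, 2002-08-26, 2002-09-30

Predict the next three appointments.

2002-10-28, 2002-11-25, 2002-12-30

All Mondays; the gaps (35, 28, 28, 35, 28, 35) vary with month length.
This is the last Monday of each month.
October 2002 ends with Monday 2002-10-28.
November 2002 ends with Monday 2002-11-25.
December 2002 ends with Monday 2002-12-30.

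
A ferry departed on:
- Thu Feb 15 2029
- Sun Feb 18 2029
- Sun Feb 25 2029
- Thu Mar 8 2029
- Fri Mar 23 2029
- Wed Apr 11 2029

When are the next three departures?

Gaps: 3, 7, 11, 15, 19 days — each gap is 4 larger than the previous one.
Next gap: 23 days. Wed Apr 11 2029 + 23 days = Fri May 4 2029.
Next gap: 27 days. Fri May 4 2029 + 27 days = Thu May 31 2029.
Next gap: 31 days. Thu May 31 2029 + 31 days = Sun Jul 1 2029.

Fri May 4 2029, Thu May 31 2029, Sun Jul 1 2029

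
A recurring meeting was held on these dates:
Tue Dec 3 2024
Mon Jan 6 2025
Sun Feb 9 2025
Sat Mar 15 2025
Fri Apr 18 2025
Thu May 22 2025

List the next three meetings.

Wed Jun 25 2025, Tue Jul 29 2025, Mon Sep 1 2025

Gaps between consecutive events: 34, 34, 34, 34, 34 days — a constant 34-day interval.
Thu May 22 2025 + 34 days = Wed Jun 25 2025.
Wed Jun 25 2025 + 34 days = Tue Jul 29 2025.
Tue Jul 29 2025 + 34 days = Mon Sep 1 2025.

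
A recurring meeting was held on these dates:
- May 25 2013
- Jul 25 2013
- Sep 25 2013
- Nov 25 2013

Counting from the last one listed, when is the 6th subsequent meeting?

Nov 25 2014

Gaps: 61, 62, 61 days — not constant. Every event is on the 25th of the month.
Pattern: the 25th of every 2 months.
January 2014: Jan 25 2014.
March 2014: Mar 25 2014.
May 2014: May 25 2014.
July 2014: Jul 25 2014.
September 2014: Sep 25 2014.
November 2014: Nov 25 2014.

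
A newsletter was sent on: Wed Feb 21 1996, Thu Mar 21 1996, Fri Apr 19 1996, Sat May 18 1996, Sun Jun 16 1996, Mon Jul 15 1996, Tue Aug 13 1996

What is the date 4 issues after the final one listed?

Sat Dec 7 1996

Every event comes 29 days after the last (29, 29, 29, 29, 29, 29).
Tue Aug 13 1996 + 29 days = Wed Sep 11 1996.
Wed Sep 11 1996 + 29 days = Thu Oct 10 1996.
Thu Oct 10 1996 + 29 days = Fri Nov 8 1996.
Fri Nov 8 1996 + 29 days = Sat Dec 7 1996.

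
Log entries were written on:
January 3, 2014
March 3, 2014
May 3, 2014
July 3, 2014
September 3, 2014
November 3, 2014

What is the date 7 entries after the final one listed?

Each date is the 3rd; the gaps (59, 61, 61, 62, 61) track the month lengths.
The rule is the 3rd of every 2 months.
January 2015: January 3, 2015.
Next: March 2015 → March 3, 2015.
Next: May 2015 → May 3, 2015.
Next: July 2015 → July 3, 2015.
September 2015: September 3, 2015.
November 2015: November 3, 2015.
Next: January 2016 → January 3, 2016.

January 3, 2016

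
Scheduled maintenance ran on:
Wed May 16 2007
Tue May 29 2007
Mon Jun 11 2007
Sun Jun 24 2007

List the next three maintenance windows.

Sat Jul 7 2007, Fri Jul 20 2007, Thu Aug 2 2007

The spacing is 13, 13, 13 days — always 13 days.
Sun Jun 24 2007 + 13 days = Sat Jul 7 2007.
Sat Jul 7 2007 + 13 days = Fri Jul 20 2007.
Fri Jul 20 2007 + 13 days = Thu Aug 2 2007.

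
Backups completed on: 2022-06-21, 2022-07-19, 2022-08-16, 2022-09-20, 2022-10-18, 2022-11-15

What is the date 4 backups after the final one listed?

Gaps: 28, 28, 35, 28, 28 days — a mix of 28 and 35. Every date is a Tuesday.
Each is the 3rd Tuesday of its month.
3rd Tuesday of December 2022: 2022-12-20.
3rd Tuesday of January 2023: 2023-01-17.
3rd Tuesday of February 2023: 2023-02-21.
3rd Tuesday of March 2023: 2023-03-21.

2023-03-21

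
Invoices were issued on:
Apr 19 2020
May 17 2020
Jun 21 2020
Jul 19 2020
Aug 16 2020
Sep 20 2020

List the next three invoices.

Oct 18 2020, Nov 15 2020, Dec 20 2020

These are Sundays at 28- or 35-day spacing (28, 35, 28, 28, 35).
The pattern: 3rd Sunday of the month.
3rd Sunday of October 2020: Oct 18 2020.
3rd Sunday of November 2020: Nov 15 2020.
3rd Sunday of December 2020: Dec 20 2020.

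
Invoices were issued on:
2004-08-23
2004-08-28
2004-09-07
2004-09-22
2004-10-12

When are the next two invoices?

2004-11-06, 2004-12-06

Intervals are 5, 10, 15, 20 days — an arithmetic progression with common difference 5.
Next gap: 25 days. 2004-10-12 + 25 days = 2004-11-06.
Next gap: 30 days. 2004-11-06 + 30 days = 2004-12-06.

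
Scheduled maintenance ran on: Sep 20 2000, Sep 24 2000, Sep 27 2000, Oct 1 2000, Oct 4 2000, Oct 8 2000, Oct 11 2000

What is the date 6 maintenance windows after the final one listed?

The gap pattern 4, 3, 4, 3, 4, 3 repeats every 2 events.
These are the Wednesdays and Sundays of each week.
The following Sunday is Oct 15 2000.
The following Wednesday is Oct 18 2000.
Next Sunday: Oct 22 2000.
The following Wednesday is Oct 25 2000.
The following Sunday is Oct 29 2000.
The following Wednesday is Nov 1 2000.

Nov 1 2000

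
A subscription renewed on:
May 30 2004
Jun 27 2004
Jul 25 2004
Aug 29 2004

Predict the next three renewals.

All Sundays; the gaps (28, 28, 35) vary with month length.
This is the last Sunday of each month.
Last Sunday of September 2004: Sep 26 2004.
Last Sunday of October 2004: Oct 31 2004.
November 2004 ends with Sunday Nov 28 2004.

Sep 26 2004, Oct 31 2004, Nov 28 2004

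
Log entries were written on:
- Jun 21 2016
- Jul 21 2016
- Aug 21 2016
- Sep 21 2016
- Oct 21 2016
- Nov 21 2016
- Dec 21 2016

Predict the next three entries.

The day-of-month is always 21 (30, 31, 31, 30, 31, 30 days between events).
So this recurs on the 21st of each month.
Next: January 2017 → Jan 21 2017.
Next: February 2017 → Feb 21 2017.
Next: March 2017 → Mar 21 2017.

Jan 21 2017, Feb 21 2017, Mar 21 2017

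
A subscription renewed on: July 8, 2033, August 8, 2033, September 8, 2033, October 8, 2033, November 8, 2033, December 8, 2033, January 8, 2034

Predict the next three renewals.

February 8, 2034; March 8, 2034; April 8, 2034

Gaps: 31, 31, 30, 31, 30, 31 days — not constant. Every event is on the 8th of the month.
Pattern: the 8th of each month.
Next: February 2034 → February 8, 2034.
Next: March 2034 → March 8, 2034.
April 2034: April 8, 2034.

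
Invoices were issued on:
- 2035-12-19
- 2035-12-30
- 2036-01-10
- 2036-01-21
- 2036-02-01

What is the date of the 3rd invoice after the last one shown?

2036-03-05

Gaps between consecutive events: 11, 11, 11, 11 days — a constant 11-day interval.
2036-02-01 + 11 days = 2036-02-12.
2036-02-12 + 11 days = 2036-02-23.
2036-02-23 + 11 days = 2036-03-05.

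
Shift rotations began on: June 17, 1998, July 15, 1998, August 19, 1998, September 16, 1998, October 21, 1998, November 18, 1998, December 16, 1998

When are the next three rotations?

All dates are Wednesdays, 28, 35, 28, 35, 28, 28 days apart.
Specifically, the 3rd Wednesday of each month.
3rd Wednesday of January 1999: January 20, 1999.
3rd Wednesday of February 1999: February 17, 1999.
3rd Wednesday of March 1999: March 17, 1999.

January 20, 1999; February 17, 1999; March 17, 1999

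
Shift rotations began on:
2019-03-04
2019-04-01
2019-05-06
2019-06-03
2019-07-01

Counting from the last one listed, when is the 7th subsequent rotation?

2020-02-03

All dates are Mondays, 28, 35, 28, 28 days apart.
Specifically, the 1st Monday of each month.
1st Monday of August 2019: 2019-08-05.
1st Monday of September 2019: 2019-09-02.
1st Monday of October 2019: 2019-10-07.
1st Monday of November 2019: 2019-11-04.
1st Monday of December 2019: 2019-12-02.
1st Monday of January 2020: 2020-01-06.
February 2020 — 1st Monday is 2020-02-03.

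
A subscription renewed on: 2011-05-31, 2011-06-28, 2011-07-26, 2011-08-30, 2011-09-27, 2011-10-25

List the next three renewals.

2011-11-29, 2011-12-27, 2012-01-31

All Tuesdays; the gaps (28, 28, 35, 28, 28) vary with month length.
This is the last Tuesday of each month.
November 2011 ends with Tuesday 2011-11-29.
Last Tuesday of December 2011: 2011-12-27.
January 2012 ends with Tuesday 2012-01-31.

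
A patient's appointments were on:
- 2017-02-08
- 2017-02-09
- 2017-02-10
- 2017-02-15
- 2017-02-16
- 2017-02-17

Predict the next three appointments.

2017-02-22, 2017-02-23, 2017-02-24

Gaps: 1, 1, 5, 1, 1 days — not constant, but cyclic with period 3.
The events fall on every Wednesday, Thursday and Friday.
The following Wednesday is 2017-02-22.
Next Thursday: 2017-02-23.
The following Friday is 2017-02-24.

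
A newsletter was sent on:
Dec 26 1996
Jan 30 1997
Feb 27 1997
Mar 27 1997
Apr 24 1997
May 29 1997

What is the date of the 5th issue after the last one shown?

Oct 30 1997

These are Thursdays with 35, 28, 28, 28, 35-day gaps.
Each is the final Thursday of its month — Jan 30 1997 is past the 28th, so '4th Thursday' doesn't fit.
June 1997 ends with Thursday Jun 26 1997.
Last Thursday of July 1997: Jul 31 1997.
Last Thursday of August 1997: Aug 28 1997.
September 1997 ends with Thursday Sep 25 1997.
October 1997 ends with Thursday Oct 30 1997.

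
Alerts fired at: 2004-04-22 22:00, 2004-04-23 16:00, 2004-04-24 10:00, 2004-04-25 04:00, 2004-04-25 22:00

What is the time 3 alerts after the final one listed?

2004-04-28 04:00

Gaps: 18, 18, 18, 18 hours — each event is 18 hours after the previous one.
2004-04-25 22:00 + 18 h = 2004-04-26 16:00.
2004-04-26 16:00 + 18 h = 2004-04-27 10:00.
2004-04-27 10:00 + 18 h = 2004-04-28 04:00.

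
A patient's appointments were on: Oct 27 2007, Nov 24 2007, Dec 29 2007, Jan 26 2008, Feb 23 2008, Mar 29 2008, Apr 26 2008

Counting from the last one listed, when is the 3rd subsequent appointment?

All Saturdays; the gaps (28, 35, 28, 28, 35, 28) vary with month length.
This is the last Saturday of each month.
May 2008 ends with Saturday May 31 2008.
June 2008 ends with Saturday Jun 28 2008.
July 2008 ends with Saturday Jul 26 2008.

Jul 26 2008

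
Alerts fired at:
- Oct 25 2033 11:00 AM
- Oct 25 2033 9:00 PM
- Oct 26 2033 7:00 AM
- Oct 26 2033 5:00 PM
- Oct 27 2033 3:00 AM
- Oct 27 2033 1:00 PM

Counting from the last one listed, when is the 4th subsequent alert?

Oct 29 2033 5:00 AM

The interval is a steady 10 hours (10, 10, 10, 10, 10).
Oct 27 2033 1:00 PM + 10 h = Oct 27 2033 11:00 PM.
Oct 27 2033 11:00 PM + 10 h = Oct 28 2033 9:00 AM.
Oct 28 2033 9:00 AM + 10 h = Oct 28 2033 7:00 PM.
Oct 28 2033 7:00 PM + 10 h = Oct 29 2033 5:00 AM.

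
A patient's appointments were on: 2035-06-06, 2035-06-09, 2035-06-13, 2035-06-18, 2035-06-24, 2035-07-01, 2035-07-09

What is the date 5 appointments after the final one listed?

The spacing grows by 1 each time: 3, 4, 5, 6, 7, 8 days.
Next gap: 9 days. 2035-07-09 + 9 days = 2035-07-18.
Next gap: 10 days. 2035-07-18 + 10 days = 2035-07-28.
Next gap: 11 days. 2035-07-28 + 11 days = 2035-08-08.
Next gap: 12 days. 2035-08-08 + 12 days = 2035-08-20.
Next gap: 13 days. 2035-08-20 + 13 days = 2035-09-02.

2035-09-02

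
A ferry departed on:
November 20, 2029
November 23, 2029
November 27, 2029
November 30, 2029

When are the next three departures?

December 4, 2029; December 7, 2029; December 11, 2029

Gaps: 3, 4, 3 days — not constant, but cyclic with period 2.
The events fall on every Tuesday and Friday.
The following Tuesday is December 4, 2029.
Next Friday: December 7, 2029.
The following Tuesday is December 11, 2029.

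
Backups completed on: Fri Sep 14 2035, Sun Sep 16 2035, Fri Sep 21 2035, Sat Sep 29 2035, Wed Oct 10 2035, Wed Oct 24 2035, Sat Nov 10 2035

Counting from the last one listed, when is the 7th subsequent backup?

Gaps: 2, 5, 8, 11, 14, 17 days — each gap is 3 larger than the previous one.
Next gap: 20 days. Sat Nov 10 2035 + 20 days = Fri Nov 30 2035.
Next gap: 23 days. Fri Nov 30 2035 + 23 days = Sun Dec 23 2035.
Next gap: 26 days. Sun Dec 23 2035 + 26 days = Fri Jan 18 2036.
Next gap: 29 days. Fri Jan 18 2036 + 29 days = Sat Feb 16 2036.
Next gap: 32 days. Sat Feb 16 2036 + 32 days = Wed Mar 19 2036.
Next gap: 35 days. Wed Mar 19 2036 + 35 days = Wed Apr 23 2036.
Next gap: 38 days. Wed Apr 23 2036 + 38 days = Sat May 31 2036.

Sat May 31 2036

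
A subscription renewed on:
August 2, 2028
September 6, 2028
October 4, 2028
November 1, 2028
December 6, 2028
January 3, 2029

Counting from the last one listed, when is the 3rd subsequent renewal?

April 4, 2029

Gaps: 35, 28, 28, 35, 28 days — a mix of 28 and 35. Every date is a Wednesday.
Each is the 1st Wednesday of its month.
1st Wednesday of February 2029: February 7, 2029.
March 2029 — 1st Wednesday is March 7, 2029.
1st Wednesday of April 2029: April 4, 2029.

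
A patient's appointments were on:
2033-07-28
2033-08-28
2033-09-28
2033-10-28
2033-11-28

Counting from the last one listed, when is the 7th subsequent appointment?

Each date is the 28th; the gaps (31, 31, 30, 31) track the month lengths.
The rule is the 28th of each month.
December 2033: 2033-12-28.
January 2034: 2034-01-28.
February 2034: 2034-02-28.
March 2034: 2034-03-28.
April 2034: 2034-04-28.
May 2034: 2034-05-28.
June 2034: 2034-06-28.

2034-06-28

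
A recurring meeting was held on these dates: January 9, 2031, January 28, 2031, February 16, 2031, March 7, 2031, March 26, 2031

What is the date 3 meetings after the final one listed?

The spacing is 19, 19, 19, 19 days — always 19 days.
March 26, 2031 + 19 days = April 14, 2031.
April 14, 2031 + 19 days = May 3, 2031.
May 3, 2031 + 19 days = May 22, 2031.

May 22, 2031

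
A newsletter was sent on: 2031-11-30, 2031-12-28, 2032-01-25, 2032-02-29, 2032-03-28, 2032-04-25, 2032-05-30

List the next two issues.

2032-06-27, 2032-07-25

All Sundays; the gaps (28, 28, 35, 28, 28, 35) vary with month length.
This is the last Sunday of each month.
June 2032 ends with Sunday 2032-06-27.
Last Sunday of July 2032: 2032-07-25.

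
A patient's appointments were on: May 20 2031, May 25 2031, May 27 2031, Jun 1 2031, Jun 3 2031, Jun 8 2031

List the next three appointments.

Jun 10 2031, Jun 15 2031, Jun 17 2031

Gaps: 5, 2, 5, 2, 5 days — not constant, but cyclic with period 2.
The events fall on every Tuesday and Sunday.
The following Tuesday is Jun 10 2031.
The following Sunday is Jun 15 2031.
The following Tuesday is Jun 17 2031.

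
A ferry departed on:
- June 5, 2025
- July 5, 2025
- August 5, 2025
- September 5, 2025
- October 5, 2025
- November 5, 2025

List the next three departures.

December 5, 2025; January 5, 2026; February 5, 2026

Each date is the 5th; the gaps (30, 31, 31, 30, 31) track the month lengths.
The rule is the 5th of each month.
December 2025: December 5, 2025.
January 2026: January 5, 2026.
February 2026: February 5, 2026.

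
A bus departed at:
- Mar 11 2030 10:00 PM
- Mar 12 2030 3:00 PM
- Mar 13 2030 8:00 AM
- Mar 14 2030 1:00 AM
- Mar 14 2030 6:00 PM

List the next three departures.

Gaps: 17, 17, 17, 17 hours — each event is 17 hours after the previous one.
Mar 14 2030 6:00 PM + 17 h = Mar 15 2030 11:00 AM.
Mar 15 2030 11:00 AM + 17 h = Mar 16 2030 4:00 AM.
Mar 16 2030 4:00 AM + 17 h = Mar 16 2030 9:00 PM.

Mar 15 2030 11:00 AM, Mar 16 2030 4:00 AM, Mar 16 2030 9:00 PM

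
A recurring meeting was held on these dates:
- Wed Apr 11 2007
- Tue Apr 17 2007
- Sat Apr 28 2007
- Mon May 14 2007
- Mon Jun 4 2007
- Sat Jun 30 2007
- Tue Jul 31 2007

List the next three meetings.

Wed Sep 5 2007, Tue Oct 16 2007, Sat Dec 1 2007

Gaps: 6, 11, 16, 21, 26, 31 days — each gap is 5 larger than the previous one.
Next gap: 36 days. Tue Jul 31 2007 + 36 days = Wed Sep 5 2007.
Next gap: 41 days. Wed Sep 5 2007 + 41 days = Tue Oct 16 2007.
Next gap: 46 days. Tue Oct 16 2007 + 46 days = Sat Dec 1 2007.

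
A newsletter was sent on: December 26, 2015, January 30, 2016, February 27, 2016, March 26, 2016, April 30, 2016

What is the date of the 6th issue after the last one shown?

October 29, 2016

All Saturdays; the gaps (35, 28, 28, 35) vary with month length.
This is the last Saturday of each month.
May 2016 ends with Saturday May 28, 2016.
Last Saturday of June 2016: June 25, 2016.
Last Saturday of July 2016: July 30, 2016.
August 2016 ends with Saturday August 27, 2016.
September 2016 ends with Saturday September 24, 2016.
October 2016 ends with Saturday October 29, 2016.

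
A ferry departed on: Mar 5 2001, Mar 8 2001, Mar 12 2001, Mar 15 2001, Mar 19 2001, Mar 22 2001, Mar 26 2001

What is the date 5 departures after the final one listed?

The gap pattern 3, 4, 3, 4, 3, 4 repeats every 2 events.
These are the Mondays and Thursdays of each week.
The following Thursday is Mar 29 2001.
The following Monday is Apr 2 2001.
The following Thursday is Apr 5 2001.
The following Monday is Apr 9 2001.
Next Thursday: Apr 12 2001.

Apr 12 2001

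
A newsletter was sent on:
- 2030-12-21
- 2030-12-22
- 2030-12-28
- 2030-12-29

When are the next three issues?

2031-01-04, 2031-01-05, 2031-01-11

Gaps: 1, 6, 1 days — not constant, but cyclic with period 2.
The events fall on every Saturday and Sunday.
Next Saturday: 2031-01-04.
Next Sunday: 2031-01-05.
Next Saturday: 2031-01-11.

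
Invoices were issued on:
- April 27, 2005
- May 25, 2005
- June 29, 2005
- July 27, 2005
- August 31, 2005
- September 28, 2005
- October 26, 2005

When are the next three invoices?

November 30, 2005; December 28, 2005; January 25, 2006

All Wednesdays; the gaps (28, 35, 28, 35, 28, 28) vary with month length.
This is the last Wednesday of each month.
Last Wednesday of November 2005: November 30, 2005.
Last Wednesday of December 2005: December 28, 2005.
Last Wednesday of January 2006: January 25, 2006.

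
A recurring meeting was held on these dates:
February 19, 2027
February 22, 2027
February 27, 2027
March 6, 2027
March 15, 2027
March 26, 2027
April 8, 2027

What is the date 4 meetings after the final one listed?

The spacing grows by 2 each time: 3, 5, 7, 9, 11, 13 days.
Next gap: 15 days. April 8, 2027 + 15 days = April 23, 2027.
Next gap: 17 days. April 23, 2027 + 17 days = May 10, 2027.
Next gap: 19 days. May 10, 2027 + 19 days = May 29, 2027.
Next gap: 21 days. May 29, 2027 + 21 days = June 19, 2027.

June 19, 2027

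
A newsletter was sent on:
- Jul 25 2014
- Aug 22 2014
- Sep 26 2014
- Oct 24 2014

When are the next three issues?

Gaps: 28, 35, 28 days — a mix of 28 and 35. Every date is a Friday.
Each is the 4th Friday of its month.
November 2014 — 4th Friday is Nov 28 2014.
4th Friday of December 2014: Dec 26 2014.
4th Friday of January 2015: Jan 23 2015.

Nov 28 2014, Dec 26 2014, Jan 23 2015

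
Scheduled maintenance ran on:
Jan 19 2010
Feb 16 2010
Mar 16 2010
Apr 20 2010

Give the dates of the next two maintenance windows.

These are Tuesdays at 28- or 35-day spacing (28, 28, 35).
The pattern: 3rd Tuesday of the month.
3rd Tuesday of May 2010: May 18 2010.
3rd Tuesday of June 2010: Jun 15 2010.

May 18 2010, Jun 15 2010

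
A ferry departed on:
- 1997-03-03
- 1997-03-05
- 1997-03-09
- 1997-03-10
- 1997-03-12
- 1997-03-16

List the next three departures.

The gap pattern 2, 4, 1, 2, 4 repeats every 3 events.
These are the Mondays, Wednesdays and Sundays of each week.
Next Monday: 1997-03-17.
The following Wednesday is 1997-03-19.
Next Sunday: 1997-03-23.

1997-03-17, 1997-03-19, 1997-03-23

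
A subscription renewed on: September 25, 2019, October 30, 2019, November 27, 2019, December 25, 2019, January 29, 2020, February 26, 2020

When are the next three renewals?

March 25, 2020; April 29, 2020; May 27, 2020

These are Wednesdays with 35, 28, 28, 35, 28-day gaps.
Each is the final Wednesday of its month — October 30, 2019 is past the 28th, so '4th Wednesday' doesn't fit.
Last Wednesday of March 2020: March 25, 2020.
April 2020 ends with Wednesday April 29, 2020.
Last Wednesday of May 2020: May 27, 2020.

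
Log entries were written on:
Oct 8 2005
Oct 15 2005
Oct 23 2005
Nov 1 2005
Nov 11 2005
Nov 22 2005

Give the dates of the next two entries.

Dec 4 2005, Dec 17 2005

Gaps: 7, 8, 9, 10, 11 days — each gap is 1 larger than the previous one.
Next gap: 12 days. Nov 22 2005 + 12 days = Dec 4 2005.
Next gap: 13 days. Dec 4 2005 + 13 days = Dec 17 2005.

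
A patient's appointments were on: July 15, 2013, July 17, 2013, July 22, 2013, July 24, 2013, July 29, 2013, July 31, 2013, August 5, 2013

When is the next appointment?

The gap pattern 2, 5, 2, 5, 2, 5 repeats every 2 events.
These are the Mondays and Wednesdays of each week.
Next Wednesday: August 7, 2013.

August 7, 2013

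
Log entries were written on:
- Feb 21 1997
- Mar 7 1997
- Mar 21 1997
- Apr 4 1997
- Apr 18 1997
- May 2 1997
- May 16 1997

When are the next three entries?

Every event comes 14 days after the last (14, 14, 14, 14, 14, 14).
May 16 1997 + 14 days = May 30 1997.
May 30 1997 + 14 days = Jun 13 1997.
Jun 13 1997 + 14 days = Jun 27 1997.

May 30 1997, Jun 13 1997, Jun 27 1997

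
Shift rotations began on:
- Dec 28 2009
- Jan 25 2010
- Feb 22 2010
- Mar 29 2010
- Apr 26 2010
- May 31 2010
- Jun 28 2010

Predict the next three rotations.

Jul 26 2010, Aug 30 2010, Sep 27 2010

Every date is a Monday; gaps 28, 28, 35, 28, 35, 28 days.
Each is the last Monday of its month (at least one falls on the 29th or later, ruling out '4th Monday').
Last Monday of July 2010: Jul 26 2010.
August 2010 ends with Monday Aug 30 2010.
September 2010 ends with Monday Sep 27 2010.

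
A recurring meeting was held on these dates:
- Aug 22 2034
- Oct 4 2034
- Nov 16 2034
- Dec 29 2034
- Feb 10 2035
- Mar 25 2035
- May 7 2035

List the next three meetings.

Gaps between consecutive events: 43, 43, 43, 43, 43, 43 days — a constant 43-day interval.
May 7 2035 + 43 days = Jun 19 2035.
Jun 19 2035 + 43 days = Aug 1 2035.
Aug 1 2035 + 43 days = Sep 13 2035.

Jun 19 2035, Aug 1 2035, Sep 13 2035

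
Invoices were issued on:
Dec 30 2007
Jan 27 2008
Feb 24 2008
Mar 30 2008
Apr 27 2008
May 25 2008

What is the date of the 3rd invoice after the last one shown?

These are Sundays with 28, 28, 35, 28, 28-day gaps.
Each is the final Sunday of its month — Dec 30 2007 is past the 28th, so '4th Sunday' doesn't fit.
June 2008 ends with Sunday Jun 29 2008.
Last Sunday of July 2008: Jul 27 2008.
Last Sunday of August 2008: Aug 31 2008.

Aug 31 2008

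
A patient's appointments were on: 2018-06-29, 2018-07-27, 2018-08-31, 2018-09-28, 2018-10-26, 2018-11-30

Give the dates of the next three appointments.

2018-12-28, 2019-01-25, 2019-02-22

All Fridays; the gaps (28, 35, 28, 28, 35) vary with month length.
This is the last Friday of each month.
December 2018 ends with Friday 2018-12-28.
January 2019 ends with Friday 2019-01-25.
February 2019 ends with Friday 2019-02-22.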